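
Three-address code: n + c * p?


Break into single-operator statements:
t1 = c * p
t2 = n + t1


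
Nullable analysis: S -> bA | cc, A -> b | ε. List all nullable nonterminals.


A nonterminal is nullable iff some alternative derives ε (directly, or every symbol in it is nullable)
Nullable: {A}


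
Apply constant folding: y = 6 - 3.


6 - 3 = 3 at compile time
Optimized: y = 3


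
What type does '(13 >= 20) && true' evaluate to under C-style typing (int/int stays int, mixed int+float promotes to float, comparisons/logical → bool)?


Operand types: bool && bool
Rule: logical operators take bool operands and yield bool
Result type: bool


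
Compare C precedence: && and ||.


'&&' is logical AND (level 2); '||' is logical OR (level 1)
Higher level binds tighter
'&&' has higher precedence than '||'


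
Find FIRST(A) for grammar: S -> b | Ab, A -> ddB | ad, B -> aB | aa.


Per alternative of A: FIRST(ddB) = {d}; FIRST(ad) = {a}
FIRST(A) = {a, d}


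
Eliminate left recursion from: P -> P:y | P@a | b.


Left-recursive alternatives: P:y, P@a; non-recursive: b
Introduce P': P -> bP', P' -> :yP' | @aP' | ε


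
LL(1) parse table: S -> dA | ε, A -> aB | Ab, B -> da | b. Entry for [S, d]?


For [S, d]: 'd' ∈ FIRST(dA)
Entry: S -> dA


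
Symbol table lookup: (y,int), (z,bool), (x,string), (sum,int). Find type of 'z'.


Lookup 'z' → type bool


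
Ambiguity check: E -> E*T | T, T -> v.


precedence layered via separate nonterminal T: deterministic
Unambiguous


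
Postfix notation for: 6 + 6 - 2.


Left to right (same or higher precedence on left)
Postfix: 6 6 + 2 -


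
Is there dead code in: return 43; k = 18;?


statement follows a return and is unreachable
Dead: 'k = 18'


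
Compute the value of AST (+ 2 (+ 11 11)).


Evaluate inner: (+ 11 11) = 22
Evaluate root: (+ 2 22) = 24
Result: 24


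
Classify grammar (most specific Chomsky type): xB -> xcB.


LHS has context (more than one symbol) and |LHS| ≤ |RHS|
Classification: Type 1 (Context-Sensitive)


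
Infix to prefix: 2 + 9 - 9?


left-to-right (same/higher precedence on left): tree is (- (+ 2 9) 9)
Prefix: - + 2 9 9


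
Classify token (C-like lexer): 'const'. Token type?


Pattern: reserved word
Type: KEYWORD


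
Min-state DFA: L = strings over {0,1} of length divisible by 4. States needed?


Track length mod 4: states 0..3, accept at 0
Minimal DFA: 4 states


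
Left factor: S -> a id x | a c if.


Common prefix: 'a'
Factored: S -> a S', S' -> id x | c if


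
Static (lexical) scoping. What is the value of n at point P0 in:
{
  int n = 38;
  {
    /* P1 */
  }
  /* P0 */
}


n declared in the same block as P0
n = 38


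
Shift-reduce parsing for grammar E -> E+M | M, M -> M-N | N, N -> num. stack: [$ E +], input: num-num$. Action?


no handle ('E+' is not any RHS); shift 'num'
Action: shift


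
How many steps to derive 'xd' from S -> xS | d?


Derivation: S => xS => xd
Steps: 2


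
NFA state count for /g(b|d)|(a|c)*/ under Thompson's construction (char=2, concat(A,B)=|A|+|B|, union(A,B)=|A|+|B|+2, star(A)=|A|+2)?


Syntax tree has 5 char leaf(s), 3 union(s), 1 star(s)
chars contribute 5×2 = 10; each union adds +2; each star adds +2
Total: 10 + 6 + 2 = 18 states


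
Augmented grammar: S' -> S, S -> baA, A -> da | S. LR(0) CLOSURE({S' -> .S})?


Start: S' -> .S
For each item with dot before a nonterminal B, add B -> .γ for every B-production
Closure: [S' -> .S, S -> .baA]


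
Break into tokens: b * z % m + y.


Scan left to right, longest-match per lexeme
Tokens: ID(b), OP(*), ID(z), OP(%), ID(m), OP(+), ID(y)


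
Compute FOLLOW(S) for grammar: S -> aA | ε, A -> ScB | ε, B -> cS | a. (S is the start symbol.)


$ ∈ FOLLOW(S). For each A -> αBβ: add FIRST(β)\{ε} to FOLLOW(B); if β nullable, add FOLLOW(A).
FOLLOW(S) = {$, c}


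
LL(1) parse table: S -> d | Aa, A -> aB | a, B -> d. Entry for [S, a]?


For [S, a]: 'a' ∈ FIRST(Aa)
Entry: S -> Aa


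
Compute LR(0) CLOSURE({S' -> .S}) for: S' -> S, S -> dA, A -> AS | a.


Start: S' -> .S
For each item with dot before a nonterminal B, add B -> .γ for every B-production
Closure: [S' -> .S, S -> .dA]


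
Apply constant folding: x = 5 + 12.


5 + 12 = 17 at compile time
Optimized: x = 17


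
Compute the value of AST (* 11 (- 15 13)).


Evaluate inner: (- 15 13) = 2
Evaluate root: (* 11 2) = 22
Result: 22


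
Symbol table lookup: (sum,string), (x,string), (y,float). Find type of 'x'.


Lookup 'x' → type string


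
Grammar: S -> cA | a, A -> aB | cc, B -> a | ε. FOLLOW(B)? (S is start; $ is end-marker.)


$ ∈ FOLLOW(S). For each A -> αBβ: add FIRST(β)\{ε} to FOLLOW(B); if β nullable, add FOLLOW(A).
FOLLOW(B) = {$}


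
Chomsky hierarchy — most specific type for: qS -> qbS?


LHS has context (more than one symbol) and |LHS| ≤ |RHS|
Classification: Type 1 (Context-Sensitive)


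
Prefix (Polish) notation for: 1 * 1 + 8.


left-to-right (same/higher precedence on left): tree is (+ (* 1 1) 8)
Prefix: + * 1 1 8


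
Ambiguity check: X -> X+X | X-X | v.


'v+v-v' has two parse trees (no precedence encoded between + and -)
Ambiguous


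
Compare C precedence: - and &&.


'-' is additive (level 9); '&&' is logical AND (level 2)
Higher level binds tighter
'-' has higher precedence than '&&'


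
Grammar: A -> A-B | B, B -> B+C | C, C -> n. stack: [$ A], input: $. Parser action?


start symbol A on stack, input exhausted
Action: accept


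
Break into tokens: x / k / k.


Scan left to right, longest-match per lexeme
Tokens: ID(x), OP(/), ID(k), OP(/), ID(k)


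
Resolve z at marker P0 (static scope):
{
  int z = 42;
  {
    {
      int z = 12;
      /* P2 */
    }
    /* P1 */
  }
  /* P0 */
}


z declared in the same block as P0
z = 42


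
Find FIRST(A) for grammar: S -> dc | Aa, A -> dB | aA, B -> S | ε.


Per alternative of A: FIRST(dB) = {d}; FIRST(aA) = {a}
FIRST(A) = {a, d}


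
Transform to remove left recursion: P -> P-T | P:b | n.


Left-recursive alternatives: P-T, P:b; non-recursive: n
Introduce P': P -> nP', P' -> -TP' | :bP' | ε


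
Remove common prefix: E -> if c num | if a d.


Common prefix: 'if'
Factored: E -> if E', E' -> c num | a d


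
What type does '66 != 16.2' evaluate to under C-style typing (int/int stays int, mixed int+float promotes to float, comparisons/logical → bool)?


Operand types: int != float
Rule: comparison yields bool
Result type: bool


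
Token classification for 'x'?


Pattern: letter/underscore followed by alphanumerics, not a keyword
Type: IDENTIFIER


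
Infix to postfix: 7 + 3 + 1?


Left to right (same or higher precedence on left)
Postfix: 7 3 + 1 +


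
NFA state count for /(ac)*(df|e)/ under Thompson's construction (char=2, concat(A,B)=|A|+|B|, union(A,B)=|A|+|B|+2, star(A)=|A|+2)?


Syntax tree has 5 char leaf(s), 1 union(s), 1 star(s)
chars contribute 5×2 = 10; each union adds +2; each star adds +2
Total: 10 + 2 + 2 = 14 states


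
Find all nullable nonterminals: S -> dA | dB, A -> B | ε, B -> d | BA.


A nonterminal is nullable iff some alternative derives ε (directly, or every symbol in it is nullable)
Nullable: {A}


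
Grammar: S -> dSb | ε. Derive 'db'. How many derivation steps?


Derivation: S => dSb => db
Steps: 2


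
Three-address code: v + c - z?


Break into single-operator statements:
t1 = v + c
t2 = t1 - z


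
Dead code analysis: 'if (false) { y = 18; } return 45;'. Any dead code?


condition is constant false, so the whole block is unreachable
Dead: 'if (false) { y = 18; }'


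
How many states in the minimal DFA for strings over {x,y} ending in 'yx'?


Track the longest suffix of input matching a prefix of 'yx': 3 classes (prefixes of length 0..2)
Minimal DFA: 3 states


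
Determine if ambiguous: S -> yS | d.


right-linear, alternatives start with distinct terminals 'y' vs 'd': unique leftmost derivation
Unambiguous


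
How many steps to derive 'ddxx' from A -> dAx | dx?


Derivation: A => dAx => ddxx
Steps: 2


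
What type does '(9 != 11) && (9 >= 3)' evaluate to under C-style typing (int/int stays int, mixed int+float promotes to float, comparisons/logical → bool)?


Operand types: bool && bool
Rule: logical operators take bool operands and yield bool
Result type: bool


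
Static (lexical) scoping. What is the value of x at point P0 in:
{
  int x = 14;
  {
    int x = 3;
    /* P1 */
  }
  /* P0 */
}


x declared in the same block as P0
x = 14


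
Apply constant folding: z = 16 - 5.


16 - 5 = 11 at compile time
Optimized: z = 11


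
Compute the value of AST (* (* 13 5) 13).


Evaluate inner: (* 13 5) = 65
Evaluate root: (* 65 13) = 845
Result: 845


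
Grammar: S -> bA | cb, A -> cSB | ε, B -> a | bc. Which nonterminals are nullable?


A nonterminal is nullable iff some alternative derives ε (directly, or every symbol in it is nullable)
Nullable: {A}


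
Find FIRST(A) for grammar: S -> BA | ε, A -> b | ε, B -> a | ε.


Per alternative of A: FIRST(b) = {b}; FIRST(ε) = {ε}
FIRST(A) = {b, ε}


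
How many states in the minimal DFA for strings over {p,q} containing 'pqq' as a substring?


KMP-style automaton: 3 progress states + 1 absorbing accept = 4
Minimal DFA: 4 states


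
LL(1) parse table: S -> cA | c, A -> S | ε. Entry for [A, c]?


For [A, c]: 'c' ∈ FIRST(S)
Entry: A -> S


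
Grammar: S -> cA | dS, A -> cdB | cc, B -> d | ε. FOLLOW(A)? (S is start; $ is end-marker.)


$ ∈ FOLLOW(S). For each A -> αBβ: add FIRST(β)\{ε} to FOLLOW(B); if β nullable, add FOLLOW(A).
FOLLOW(A) = {$}


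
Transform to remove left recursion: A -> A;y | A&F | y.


Left-recursive alternatives: A;y, A&F; non-recursive: y
Introduce A': A -> yA', A' -> ;yA' | &FA' | ε


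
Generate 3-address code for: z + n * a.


Break into single-operator statements:
t1 = n * a
t2 = z + t1


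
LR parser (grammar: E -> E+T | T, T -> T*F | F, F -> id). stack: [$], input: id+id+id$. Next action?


no handle on stack; shift 'id'
Action: shift


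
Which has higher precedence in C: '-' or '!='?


'-' is additive (level 9); '!=' is equality (level 6)
Higher level binds tighter
'-' has higher precedence than '!='


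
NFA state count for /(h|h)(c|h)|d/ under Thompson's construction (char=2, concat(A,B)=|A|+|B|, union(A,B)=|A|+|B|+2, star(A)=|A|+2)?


Syntax tree has 5 char leaf(s), 3 union(s), 0 star(s)
chars contribute 5×2 = 10; each union adds +2; each star adds +2
Total: 10 + 6 + 0 = 16 states


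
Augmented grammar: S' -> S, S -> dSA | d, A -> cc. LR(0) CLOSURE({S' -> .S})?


Start: S' -> .S
For each item with dot before a nonterminal B, add B -> .γ for every B-production
Closure: [S' -> .S, S -> .dSA, S -> .d]


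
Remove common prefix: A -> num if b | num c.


Common prefix: 'num'
Factored: A -> num A', A' -> if b | c


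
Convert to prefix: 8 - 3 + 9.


left-to-right (same/higher precedence on left): tree is (+ (- 8 3) 9)
Prefix: + - 8 3 9


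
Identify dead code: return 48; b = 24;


statement follows a return and is unreachable
Dead: 'b = 24'


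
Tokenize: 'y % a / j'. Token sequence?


Scan left to right, longest-match per lexeme
Tokens: ID(y), OP(%), ID(a), OP(/), ID(j)


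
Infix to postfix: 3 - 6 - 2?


Left to right (same or higher precedence on left)
Postfix: 3 6 - 2 -


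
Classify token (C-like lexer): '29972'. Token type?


Pattern: digits only
Type: INTEGER_LITERAL


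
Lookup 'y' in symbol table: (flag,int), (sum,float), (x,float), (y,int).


Lookup 'y' → type int


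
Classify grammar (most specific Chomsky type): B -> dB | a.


Right-linear: every RHS is a terminal or a terminal followed by one nonterminal
Classification: Type 3 (Regular)


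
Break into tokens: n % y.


Scan left to right, longest-match per lexeme
Tokens: ID(n), OP(%), ID(y)


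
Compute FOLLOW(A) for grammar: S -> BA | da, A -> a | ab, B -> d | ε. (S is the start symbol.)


$ ∈ FOLLOW(S). For each A -> αBβ: add FIRST(β)\{ε} to FOLLOW(B); if β nullable, add FOLLOW(A).
FOLLOW(A) = {$}


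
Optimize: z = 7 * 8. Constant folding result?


7 * 8 = 56 at compile time
Optimized: z = 56


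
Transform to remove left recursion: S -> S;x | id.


Left-recursive alternatives: S;x; non-recursive: id
Introduce S': S -> idS', S' -> ;xS' | ε


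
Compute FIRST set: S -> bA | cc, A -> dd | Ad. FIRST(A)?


Per alternative of A: FIRST(dd) = {d}; FIRST(Ad) = {d}
FIRST(A) = {d}


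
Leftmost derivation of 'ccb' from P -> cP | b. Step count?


Derivation: P => cP => ccP => ccb
Steps: 3


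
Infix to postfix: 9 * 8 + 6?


Left to right (same or higher precedence on left)
Postfix: 9 8 * 6 +


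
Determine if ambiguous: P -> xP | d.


right-linear, alternatives start with distinct terminals 'x' vs 'd': unique leftmost derivation
Unambiguous


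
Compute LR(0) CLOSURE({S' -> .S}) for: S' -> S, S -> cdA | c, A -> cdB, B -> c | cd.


Start: S' -> .S
For each item with dot before a nonterminal B, add B -> .γ for every B-production
Closure: [S' -> .S, S -> .cdA, S -> .c]


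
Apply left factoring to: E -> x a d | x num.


Common prefix: 'x'
Factored: E -> x E', E' -> a d | num


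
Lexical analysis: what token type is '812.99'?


Pattern: digits with a decimal point
Type: FLOAT_LITERAL


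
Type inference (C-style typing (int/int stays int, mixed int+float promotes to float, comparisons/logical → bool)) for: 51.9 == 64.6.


Operand types: float == float
Rule: comparison yields bool
Result type: bool


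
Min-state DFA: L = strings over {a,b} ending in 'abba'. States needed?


Track the longest suffix of input matching a prefix of 'abba': 5 classes (prefixes of length 0..4)
Minimal DFA: 5 states


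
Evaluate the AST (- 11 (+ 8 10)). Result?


Evaluate inner: (+ 8 10) = 18
Evaluate root: (- 11 18) = -7
Result: -7


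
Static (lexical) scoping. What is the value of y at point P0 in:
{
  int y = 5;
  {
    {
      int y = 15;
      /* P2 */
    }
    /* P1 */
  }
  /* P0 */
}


y declared in the same block as P0
y = 5


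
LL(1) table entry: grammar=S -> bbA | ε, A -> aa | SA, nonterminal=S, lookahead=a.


For [S, a]: ε is nullable and 'a' ∈ FOLLOW(S)
Entry: S -> ε


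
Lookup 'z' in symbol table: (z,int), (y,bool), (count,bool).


Lookup 'z' → type int


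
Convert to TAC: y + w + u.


Break into single-operator statements:
t1 = y + w
t2 = t1 + u


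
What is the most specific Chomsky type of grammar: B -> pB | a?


Right-linear: every RHS is a terminal or a terminal followed by one nonterminal
Classification: Type 3 (Regular)


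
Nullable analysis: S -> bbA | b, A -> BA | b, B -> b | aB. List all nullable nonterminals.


A nonterminal is nullable iff some alternative derives ε (directly, or every symbol in it is nullable)
Nullable: {}


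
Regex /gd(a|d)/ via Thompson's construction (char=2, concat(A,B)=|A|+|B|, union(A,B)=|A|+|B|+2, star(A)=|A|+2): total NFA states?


Syntax tree has 4 char leaf(s), 1 union(s), 0 star(s)
chars contribute 4×2 = 8; each union adds +2; each star adds +2
Total: 8 + 2 + 0 = 10 states


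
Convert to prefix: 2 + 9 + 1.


left-to-right (same/higher precedence on left): tree is (+ (+ 2 9) 1)
Prefix: + + 2 9 1


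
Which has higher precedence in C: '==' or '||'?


'==' is equality (level 6); '||' is logical OR (level 1)
Higher level binds tighter
'==' has higher precedence than '||'


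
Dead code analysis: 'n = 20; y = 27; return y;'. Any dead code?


n is assigned but never read
Dead: 'n = 20'


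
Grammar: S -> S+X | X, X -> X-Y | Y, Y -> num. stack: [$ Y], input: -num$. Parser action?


'Y' (not preceded by X-) is the handle for X -> Y
Action: reduce (X -> Y)


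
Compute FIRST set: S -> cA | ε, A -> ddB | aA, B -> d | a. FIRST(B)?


Per alternative of B: FIRST(d) = {d}; FIRST(a) = {a}
FIRST(B) = {a, d}


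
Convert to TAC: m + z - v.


Break into single-operator statements:
t1 = m + z
t2 = t1 - v


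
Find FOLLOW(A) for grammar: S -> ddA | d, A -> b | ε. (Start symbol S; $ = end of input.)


$ ∈ FOLLOW(S). For each A -> αBβ: add FIRST(β)\{ε} to FOLLOW(B); if β nullable, add FOLLOW(A).
FOLLOW(A) = {$}


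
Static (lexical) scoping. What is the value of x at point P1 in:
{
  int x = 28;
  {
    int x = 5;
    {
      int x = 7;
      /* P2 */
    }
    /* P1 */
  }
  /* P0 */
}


x declared in the same block as P1
x = 5


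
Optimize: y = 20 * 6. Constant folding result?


20 * 6 = 120 at compile time
Optimized: y = 120


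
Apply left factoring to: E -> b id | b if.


Common prefix: 'b'
Factored: E -> b E', E' -> id | if


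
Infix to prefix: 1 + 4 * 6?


'*' binds tighter: tree is (+ 1 (* 4 6))
Prefix: + 1 * 4 6


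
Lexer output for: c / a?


Scan left to right, longest-match per lexeme
Tokens: ID(c), OP(/), ID(a)


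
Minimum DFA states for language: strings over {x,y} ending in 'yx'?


Track the longest suffix of input matching a prefix of 'yx': 3 classes (prefixes of length 0..2)
Minimal DFA: 3 states


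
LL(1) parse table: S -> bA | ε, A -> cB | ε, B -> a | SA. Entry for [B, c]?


For [B, c]: 'c' ∈ FIRST(SA)
Entry: B -> SA


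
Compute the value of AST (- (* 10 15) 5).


Evaluate inner: (* 10 15) = 150
Evaluate root: (- 150 5) = 145
Result: 145


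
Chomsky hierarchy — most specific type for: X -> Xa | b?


Left-linear: every RHS is a terminal or one nonterminal followed by a terminal
Classification: Type 3 (Regular)


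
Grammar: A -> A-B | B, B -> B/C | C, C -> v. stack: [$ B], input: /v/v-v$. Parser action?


shift '/' to continue B -> B/C
Action: shift


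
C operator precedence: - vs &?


'-' is additive (level 9); '&' is bitwise AND (level 5)
Higher level binds tighter
'-' has higher precedence than '&'


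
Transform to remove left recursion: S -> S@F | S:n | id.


Left-recursive alternatives: S@F, S:n; non-recursive: id
Introduce S': S -> idS', S' -> @FS' | :nS' | ε


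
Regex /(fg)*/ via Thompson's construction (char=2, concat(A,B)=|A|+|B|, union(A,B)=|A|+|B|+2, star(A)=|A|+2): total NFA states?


Syntax tree has 2 char leaf(s), 0 union(s), 1 star(s)
chars contribute 2×2 = 4; each union adds +2; each star adds +2
Total: 4 + 0 + 2 = 6 states


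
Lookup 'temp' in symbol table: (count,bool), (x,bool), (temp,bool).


Lookup 'temp' → type bool


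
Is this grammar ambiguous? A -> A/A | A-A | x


'x/x-x' has two parse trees (no precedence encoded between / and -)
Ambiguous


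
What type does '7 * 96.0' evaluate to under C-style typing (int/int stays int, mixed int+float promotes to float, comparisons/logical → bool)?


Operand types: int * float
Rule: mixed int/float promotes to float; int/int stays int
Result type: float


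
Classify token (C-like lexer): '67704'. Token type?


Pattern: digits only
Type: INTEGER_LITERAL


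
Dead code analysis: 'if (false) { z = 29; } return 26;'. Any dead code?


condition is constant false, so the whole block is unreachable
Dead: 'if (false) { z = 29; }'


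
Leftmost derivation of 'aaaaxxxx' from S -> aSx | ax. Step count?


Derivation: S => aSx => aaSxx => aaaSxxx => aaaaxxxx
Steps: 4


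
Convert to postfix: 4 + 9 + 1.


Left to right (same or higher precedence on left)
Postfix: 4 9 + 1 +


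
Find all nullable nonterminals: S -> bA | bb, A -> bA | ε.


A nonterminal is nullable iff some alternative derives ε (directly, or every symbol in it is nullable)
Nullable: {A}


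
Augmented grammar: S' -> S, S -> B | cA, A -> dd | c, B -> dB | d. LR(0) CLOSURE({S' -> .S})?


Start: S' -> .S
For each item with dot before a nonterminal B, add B -> .γ for every B-production
Closure: [S' -> .S, S -> .B, S -> .cA, B -> .dB, B -> .d]


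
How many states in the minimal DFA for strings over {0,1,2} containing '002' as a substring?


KMP-style automaton: 3 progress states + 1 absorbing accept = 4
Minimal DFA: 4 states


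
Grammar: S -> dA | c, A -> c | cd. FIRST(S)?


Per alternative of S: FIRST(dA) = {d}; FIRST(c) = {c}
FIRST(S) = {c, d}


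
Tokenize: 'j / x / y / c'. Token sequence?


Scan left to right, longest-match per lexeme
Tokens: ID(j), OP(/), ID(x), OP(/), ID(y), OP(/), ID(c)


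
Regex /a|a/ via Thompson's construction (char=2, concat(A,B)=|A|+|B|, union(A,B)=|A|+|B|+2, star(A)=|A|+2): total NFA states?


Syntax tree has 2 char leaf(s), 1 union(s), 0 star(s)
chars contribute 2×2 = 4; each union adds +2; each star adds +2
Total: 4 + 2 + 0 = 6 states


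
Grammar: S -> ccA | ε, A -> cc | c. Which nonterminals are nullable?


A nonterminal is nullable iff some alternative derives ε (directly, or every symbol in it is nullable)
Nullable: {S}


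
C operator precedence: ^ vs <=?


'<=' is relational (level 7); '^' is bitwise XOR (level 4)
Higher level binds tighter
'<=' has higher precedence than '^'


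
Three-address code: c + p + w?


Break into single-operator statements:
t1 = c + p
t2 = t1 + w


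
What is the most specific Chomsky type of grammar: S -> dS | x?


Right-linear: every RHS is a terminal or a terminal followed by one nonterminal
Classification: Type 3 (Regular)


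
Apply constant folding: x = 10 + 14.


10 + 14 = 24 at compile time
Optimized: x = 24


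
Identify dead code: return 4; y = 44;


statement follows a return and is unreachable
Dead: 'y = 44'


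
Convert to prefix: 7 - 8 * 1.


'*' binds tighter: tree is (- 7 (* 8 1))
Prefix: - 7 * 8 1


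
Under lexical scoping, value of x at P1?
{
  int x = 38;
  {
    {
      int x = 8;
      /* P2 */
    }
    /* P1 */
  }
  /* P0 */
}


P1's block does not declare x; resolves to the enclosing declaration at depth 0
x = 38


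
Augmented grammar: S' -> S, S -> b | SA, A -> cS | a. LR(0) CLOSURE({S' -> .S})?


Start: S' -> .S
For each item with dot before a nonterminal B, add B -> .γ for every B-production
Closure: [S' -> .S, S -> .b, S -> .SA]


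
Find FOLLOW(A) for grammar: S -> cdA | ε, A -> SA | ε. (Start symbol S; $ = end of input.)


$ ∈ FOLLOW(S). For each A -> αBβ: add FIRST(β)\{ε} to FOLLOW(B); if β nullable, add FOLLOW(A).
FOLLOW(A) = {$, c}


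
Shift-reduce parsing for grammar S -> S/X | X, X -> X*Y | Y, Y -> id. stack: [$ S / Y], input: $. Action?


'Y' (not preceded by X*) is the handle for X -> Y
Action: reduce (X -> Y)


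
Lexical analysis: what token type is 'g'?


Pattern: letter/underscore followed by alphanumerics, not a keyword
Type: IDENTIFIER


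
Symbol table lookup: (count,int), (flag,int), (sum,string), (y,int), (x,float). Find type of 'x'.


Lookup 'x' → type float


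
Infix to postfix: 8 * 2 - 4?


Left to right (same or higher precedence on left)
Postfix: 8 2 * 4 -


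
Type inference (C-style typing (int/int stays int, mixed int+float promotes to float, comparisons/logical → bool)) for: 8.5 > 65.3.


Operand types: float > float
Rule: comparison yields bool
Result type: bool


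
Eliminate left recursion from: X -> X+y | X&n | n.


Left-recursive alternatives: X+y, X&n; non-recursive: n
Introduce X': X -> nX', X' -> +yX' | &nX' | ε


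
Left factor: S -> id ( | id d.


Common prefix: 'id'
Factored: S -> id S', S' -> ( | d


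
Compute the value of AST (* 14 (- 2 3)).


Evaluate inner: (- 2 3) = -1
Evaluate root: (* 14 -1) = -14
Result: -14


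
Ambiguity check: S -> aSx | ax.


balanced a^n…x^n: each string has a unique parse
Unambiguous


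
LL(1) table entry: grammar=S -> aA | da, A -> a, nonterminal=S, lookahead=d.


For [S, d]: 'd' ∈ FIRST(da)
Entry: S -> da


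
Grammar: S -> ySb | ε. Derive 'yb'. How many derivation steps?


Derivation: S => ySb => yb
Steps: 2


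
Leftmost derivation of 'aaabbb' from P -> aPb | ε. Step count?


Derivation: P => aPb => aaPbb => aaaPbbb => aaabbb
Steps: 4


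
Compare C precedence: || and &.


'&' is bitwise AND (level 5); '||' is logical OR (level 1)
Higher level binds tighter
'&' has higher precedence than '||'


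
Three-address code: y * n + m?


Break into single-operator statements:
t1 = y * n
t2 = t1 + m


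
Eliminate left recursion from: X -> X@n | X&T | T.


Left-recursive alternatives: X@n, X&T; non-recursive: T
Introduce X': X -> TX', X' -> @nX' | &TX' | ε


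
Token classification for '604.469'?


Pattern: digits with a decimal point
Type: FLOAT_LITERAL


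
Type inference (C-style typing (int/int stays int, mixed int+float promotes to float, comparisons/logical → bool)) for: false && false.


Operand types: bool && bool
Rule: logical operators take bool operands and yield bool
Result type: bool


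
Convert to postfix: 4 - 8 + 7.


Left to right (same or higher precedence on left)
Postfix: 4 8 - 7 +


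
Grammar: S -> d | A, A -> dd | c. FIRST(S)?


Per alternative of S: FIRST(d) = {d}; FIRST(A) = {c, d}
FIRST(S) = {c, d}


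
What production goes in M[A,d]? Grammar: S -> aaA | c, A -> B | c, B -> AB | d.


For [A, d]: 'd' ∈ FIRST(B)
Entry: A -> B


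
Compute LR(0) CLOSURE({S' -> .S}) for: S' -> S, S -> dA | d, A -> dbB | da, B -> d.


Start: S' -> .S
For each item with dot before a nonterminal B, add B -> .γ for every B-production
Closure: [S' -> .S, S -> .dA, S -> .d]


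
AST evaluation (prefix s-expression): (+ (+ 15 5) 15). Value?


Evaluate inner: (+ 15 5) = 20
Evaluate root: (+ 20 15) = 35
Result: 35


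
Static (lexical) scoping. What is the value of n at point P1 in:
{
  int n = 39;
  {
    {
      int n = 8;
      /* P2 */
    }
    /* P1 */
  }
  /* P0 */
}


P1's block does not declare n; resolves to the enclosing declaration at depth 0
n = 39


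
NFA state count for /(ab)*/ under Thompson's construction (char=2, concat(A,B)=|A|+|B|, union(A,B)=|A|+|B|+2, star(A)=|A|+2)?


Syntax tree has 2 char leaf(s), 0 union(s), 1 star(s)
chars contribute 2×2 = 4; each union adds +2; each star adds +2
Total: 4 + 0 + 2 = 6 states


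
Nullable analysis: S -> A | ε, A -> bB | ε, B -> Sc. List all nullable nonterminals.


A nonterminal is nullable iff some alternative derives ε (directly, or every symbol in it is nullable)
Nullable: {A, S}


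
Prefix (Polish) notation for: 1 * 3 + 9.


left-to-right (same/higher precedence on left): tree is (+ (* 1 3) 9)
Prefix: + * 1 3 9


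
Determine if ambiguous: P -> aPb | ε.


balanced a^n…b^n: each string has a unique parse
Unambiguous


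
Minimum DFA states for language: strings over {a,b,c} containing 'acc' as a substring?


KMP-style automaton: 3 progress states + 1 absorbing accept = 4
Minimal DFA: 4 states


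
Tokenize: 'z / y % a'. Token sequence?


Scan left to right, longest-match per lexeme
Tokens: ID(z), OP(/), ID(y), OP(%), ID(a)


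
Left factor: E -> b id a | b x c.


Common prefix: 'b'
Factored: E -> b E', E' -> id a | x c


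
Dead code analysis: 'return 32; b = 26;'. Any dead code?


statement follows a return and is unreachable
Dead: 'b = 26'


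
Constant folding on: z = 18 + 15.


18 + 15 = 33 at compile time
Optimized: z = 33


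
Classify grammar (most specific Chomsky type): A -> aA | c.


Right-linear: every RHS is a terminal or a terminal followed by one nonterminal
Classification: Type 3 (Regular)


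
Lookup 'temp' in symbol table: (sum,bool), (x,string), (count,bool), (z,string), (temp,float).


Lookup 'temp' → type float


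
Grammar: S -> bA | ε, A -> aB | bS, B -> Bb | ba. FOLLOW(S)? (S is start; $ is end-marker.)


$ ∈ FOLLOW(S). For each A -> αBβ: add FIRST(β)\{ε} to FOLLOW(B); if β nullable, add FOLLOW(A).
FOLLOW(S) = {$}


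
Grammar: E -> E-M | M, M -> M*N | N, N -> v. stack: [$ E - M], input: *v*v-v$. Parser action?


'*' can extend M; shift to build M -> M*N
Action: shift


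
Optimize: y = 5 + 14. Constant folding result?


5 + 14 = 19 at compile time
Optimized: y = 19


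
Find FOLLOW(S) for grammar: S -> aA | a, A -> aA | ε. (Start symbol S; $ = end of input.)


$ ∈ FOLLOW(S). For each A -> αBβ: add FIRST(β)\{ε} to FOLLOW(B); if β nullable, add FOLLOW(A).
FOLLOW(S) = {$}


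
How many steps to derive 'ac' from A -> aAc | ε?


Derivation: A => aAc => ac
Steps: 2


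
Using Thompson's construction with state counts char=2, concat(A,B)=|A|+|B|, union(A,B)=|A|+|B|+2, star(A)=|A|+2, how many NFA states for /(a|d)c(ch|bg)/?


Syntax tree has 7 char leaf(s), 2 union(s), 0 star(s)
chars contribute 7×2 = 14; each union adds +2; each star adds +2
Total: 14 + 4 + 0 = 18 states


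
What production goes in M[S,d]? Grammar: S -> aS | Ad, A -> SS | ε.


For [S, d]: 'd' ∈ FIRST(Ad)
Entry: S -> Ad


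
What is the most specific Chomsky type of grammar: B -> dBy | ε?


Single nonterminal LHS, but d^n y^n is not regular
Classification: Type 2 (Context-Free)


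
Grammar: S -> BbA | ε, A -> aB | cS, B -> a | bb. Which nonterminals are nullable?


A nonterminal is nullable iff some alternative derives ε (directly, or every symbol in it is nullable)
Nullable: {S}


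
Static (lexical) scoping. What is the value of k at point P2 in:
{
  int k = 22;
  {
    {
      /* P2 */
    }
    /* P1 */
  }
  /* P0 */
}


P2's block does not declare k; resolves to the enclosing declaration at depth 0
k = 22


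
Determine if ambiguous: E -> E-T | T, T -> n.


precedence layered via separate nonterminal T: deterministic
Unambiguous


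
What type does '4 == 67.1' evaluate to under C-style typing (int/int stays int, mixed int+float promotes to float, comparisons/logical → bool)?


Operand types: int == float
Rule: comparison yields bool
Result type: bool


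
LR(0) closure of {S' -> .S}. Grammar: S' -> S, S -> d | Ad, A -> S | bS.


Start: S' -> .S
For each item with dot before a nonterminal B, add B -> .γ for every B-production
Closure: [S' -> .S, S -> .d, S -> .Ad, A -> .S, A -> .bS]


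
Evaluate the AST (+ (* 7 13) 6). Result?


Evaluate inner: (* 7 13) = 91
Evaluate root: (+ 91 6) = 97
Result: 97


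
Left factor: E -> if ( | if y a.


Common prefix: 'if'
Factored: E -> if E', E' -> ( | y a


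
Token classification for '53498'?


Pattern: digits only
Type: INTEGER_LITERAL


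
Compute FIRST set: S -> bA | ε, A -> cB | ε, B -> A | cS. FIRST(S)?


Per alternative of S: FIRST(bA) = {b}; FIRST(ε) = {ε}
FIRST(S) = {b, ε}


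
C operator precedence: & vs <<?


'<<' is shift (level 8); '&' is bitwise AND (level 5)
Higher level binds tighter
'<<' has higher precedence than '&'


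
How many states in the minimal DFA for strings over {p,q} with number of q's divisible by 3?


Track (count of q) mod 3: states 0..2, accept at 0
Minimal DFA: 3 states


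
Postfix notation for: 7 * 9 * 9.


Left to right (same or higher precedence on left)
Postfix: 7 9 * 9 *


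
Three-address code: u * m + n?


Break into single-operator statements:
t1 = u * m
t2 = t1 + n


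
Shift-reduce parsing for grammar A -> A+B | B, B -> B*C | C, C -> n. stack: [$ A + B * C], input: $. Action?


handle 'B*C' on top
Action: reduce (B -> B*C)


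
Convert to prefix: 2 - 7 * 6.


'*' binds tighter: tree is (- 2 (* 7 6))
Prefix: - 2 * 7 6


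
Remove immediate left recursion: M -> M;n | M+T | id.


Left-recursive alternatives: M;n, M+T; non-recursive: id
Introduce M': M -> idM', M' -> ;nM' | +TM' | ε


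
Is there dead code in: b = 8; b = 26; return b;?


first assignment to b is overwritten before any read
Dead: 'b = 8'


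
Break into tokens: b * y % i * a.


Scan left to right, longest-match per lexeme
Tokens: ID(b), OP(*), ID(y), OP(%), ID(i), OP(*), ID(a)


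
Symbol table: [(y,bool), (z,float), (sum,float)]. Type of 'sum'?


Lookup 'sum' → type float


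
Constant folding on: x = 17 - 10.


17 - 10 = 7 at compile time
Optimized: x = 7


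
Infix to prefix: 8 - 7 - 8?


left-to-right (same/higher precedence on left): tree is (- (- 8 7) 8)
Prefix: - - 8 7 8


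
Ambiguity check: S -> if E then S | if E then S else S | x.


dangling else: 'if E then if E then x else x' parses two ways
Ambiguous


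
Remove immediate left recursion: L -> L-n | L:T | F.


Left-recursive alternatives: L-n, L:T; non-recursive: F
Introduce L': L -> FL', L' -> -nL' | :TL' | ε


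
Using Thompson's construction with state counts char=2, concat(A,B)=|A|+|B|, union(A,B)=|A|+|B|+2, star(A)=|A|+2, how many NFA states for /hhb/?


Syntax tree has 3 char leaf(s), 0 union(s), 0 star(s)
chars contribute 3×2 = 6; each union adds +2; each star adds +2
Total: 6 + 0 + 0 = 6 states


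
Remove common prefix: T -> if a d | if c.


Common prefix: 'if'
Factored: T -> if T', T' -> a d | c


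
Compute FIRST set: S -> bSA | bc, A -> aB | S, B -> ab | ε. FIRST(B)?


Per alternative of B: FIRST(ab) = {a}; FIRST(ε) = {ε}
FIRST(B) = {a, ε}


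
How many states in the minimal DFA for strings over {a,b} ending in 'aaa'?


Track the longest suffix of input matching a prefix of 'aaa': 4 classes (prefixes of length 0..3)
Minimal DFA: 4 states


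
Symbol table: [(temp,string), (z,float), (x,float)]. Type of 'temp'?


Lookup 'temp' → type string


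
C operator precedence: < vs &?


'<' is relational (level 7); '&' is bitwise AND (level 5)
Higher level binds tighter
'<' has higher precedence than '&'


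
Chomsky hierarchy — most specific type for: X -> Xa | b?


Left-linear: every RHS is a terminal or one nonterminal followed by a terminal
Classification: Type 3 (Regular)


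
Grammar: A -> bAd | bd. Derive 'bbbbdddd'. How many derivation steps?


Derivation: A => bAd => bbAdd => bbbAddd => bbbbdddd
Steps: 4


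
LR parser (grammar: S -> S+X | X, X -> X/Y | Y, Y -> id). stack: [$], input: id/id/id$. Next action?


no handle on stack; shift 'id'
Action: shift


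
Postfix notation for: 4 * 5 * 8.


Left to right (same or higher precedence on left)
Postfix: 4 5 * 8 *


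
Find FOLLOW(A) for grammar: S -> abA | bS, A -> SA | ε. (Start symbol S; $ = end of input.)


$ ∈ FOLLOW(S). For each A -> αBβ: add FIRST(β)\{ε} to FOLLOW(B); if β nullable, add FOLLOW(A).
FOLLOW(A) = {$, a, b}


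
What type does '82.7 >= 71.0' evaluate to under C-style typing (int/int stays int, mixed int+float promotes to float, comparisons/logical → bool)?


Operand types: float >= float
Rule: comparison yields bool
Result type: bool


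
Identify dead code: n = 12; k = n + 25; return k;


n is read by k's definition; k is returned
No dead code


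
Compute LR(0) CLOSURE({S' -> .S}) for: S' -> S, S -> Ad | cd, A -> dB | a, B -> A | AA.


Start: S' -> .S
For each item with dot before a nonterminal B, add B -> .γ for every B-production
Closure: [S' -> .S, S -> .Ad, S -> .cd, A -> .dB, A -> .a]


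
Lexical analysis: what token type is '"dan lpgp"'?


Pattern: double-quoted sequence
Type: STRING_LITERAL


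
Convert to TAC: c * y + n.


Break into single-operator statements:
t1 = c * y
t2 = t1 + n


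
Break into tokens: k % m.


Scan left to right, longest-match per lexeme
Tokens: ID(k), OP(%), ID(m)


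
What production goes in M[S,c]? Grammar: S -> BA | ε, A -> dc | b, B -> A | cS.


For [S, c]: 'c' ∈ FIRST(BA)
Entry: S -> BA


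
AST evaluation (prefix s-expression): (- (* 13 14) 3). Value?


Evaluate inner: (* 13 14) = 182
Evaluate root: (- 182 3) = 179
Result: 179


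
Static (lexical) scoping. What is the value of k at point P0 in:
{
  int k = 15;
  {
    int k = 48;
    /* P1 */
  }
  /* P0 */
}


k declared in the same block as P0
k = 15


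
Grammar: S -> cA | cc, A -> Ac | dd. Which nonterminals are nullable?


A nonterminal is nullable iff some alternative derives ε (directly, or every symbol in it is nullable)
Nullable: {}


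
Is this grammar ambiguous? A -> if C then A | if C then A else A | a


dangling else: 'if C then if C then a else a' parses two ways
Ambiguous


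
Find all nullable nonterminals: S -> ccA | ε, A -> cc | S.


A nonterminal is nullable iff some alternative derives ε (directly, or every symbol in it is nullable)
Nullable: {A, S}


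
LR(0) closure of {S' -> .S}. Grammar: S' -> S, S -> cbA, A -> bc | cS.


Start: S' -> .S
For each item with dot before a nonterminal B, add B -> .γ for every B-production
Closure: [S' -> .S, S -> .cbA]


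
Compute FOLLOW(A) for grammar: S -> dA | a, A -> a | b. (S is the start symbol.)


$ ∈ FOLLOW(S). For each A -> αBβ: add FIRST(β)\{ε} to FOLLOW(B); if β nullable, add FOLLOW(A).
FOLLOW(A) = {$}


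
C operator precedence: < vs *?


'*' is multiplicative (level 10); '<' is relational (level 7)
Higher level binds tighter
'*' has higher precedence than '<'


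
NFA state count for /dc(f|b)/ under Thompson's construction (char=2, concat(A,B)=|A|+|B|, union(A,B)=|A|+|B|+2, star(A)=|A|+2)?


Syntax tree has 4 char leaf(s), 1 union(s), 0 star(s)
chars contribute 4×2 = 8; each union adds +2; each star adds +2
Total: 8 + 2 + 0 = 10 states


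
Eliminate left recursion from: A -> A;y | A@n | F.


Left-recursive alternatives: A;y, A@n; non-recursive: F
Introduce A': A -> FA', A' -> ;yA' | @nA' | ε


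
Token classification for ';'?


Pattern: delimiter/punctuation
Type: PUNCTUATION


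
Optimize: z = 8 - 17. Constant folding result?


8 - 17 = -9 at compile time
Optimized: z = -9


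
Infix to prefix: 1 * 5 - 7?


left-to-right (same/higher precedence on left): tree is (- (* 1 5) 7)
Prefix: - * 1 5 7


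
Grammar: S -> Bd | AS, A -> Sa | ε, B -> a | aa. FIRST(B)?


Per alternative of B: FIRST(a) = {a}; FIRST(aa) = {a}
FIRST(B) = {a}


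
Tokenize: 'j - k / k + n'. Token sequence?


Scan left to right, longest-match per lexeme
Tokens: ID(j), OP(-), ID(k), OP(/), ID(k), OP(+), ID(n)


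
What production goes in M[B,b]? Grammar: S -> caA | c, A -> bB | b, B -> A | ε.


For [B, b]: 'b' ∈ FIRST(A)
Entry: B -> A


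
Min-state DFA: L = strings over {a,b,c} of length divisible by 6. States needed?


Track length mod 6: states 0..5, accept at 0
Minimal DFA: 6 states


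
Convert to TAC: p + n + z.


Break into single-operator statements:
t1 = p + n
t2 = t1 + z


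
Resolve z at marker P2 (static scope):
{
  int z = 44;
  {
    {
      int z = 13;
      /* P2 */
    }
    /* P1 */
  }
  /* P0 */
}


z declared in the same block as P2
z = 13


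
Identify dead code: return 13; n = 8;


statement follows a return and is unreachable
Dead: 'n = 8'


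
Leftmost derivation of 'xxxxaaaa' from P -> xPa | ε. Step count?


Derivation: P => xPa => xxPaa => xxxPaaa => xxxxPaaaa => xxxxaaaa
Steps: 5


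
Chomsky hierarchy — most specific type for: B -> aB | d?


Right-linear: every RHS is a terminal or a terminal followed by one nonterminal
Classification: Type 3 (Regular)


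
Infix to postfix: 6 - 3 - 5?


Left to right (same or higher precedence on left)
Postfix: 6 3 - 5 -
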